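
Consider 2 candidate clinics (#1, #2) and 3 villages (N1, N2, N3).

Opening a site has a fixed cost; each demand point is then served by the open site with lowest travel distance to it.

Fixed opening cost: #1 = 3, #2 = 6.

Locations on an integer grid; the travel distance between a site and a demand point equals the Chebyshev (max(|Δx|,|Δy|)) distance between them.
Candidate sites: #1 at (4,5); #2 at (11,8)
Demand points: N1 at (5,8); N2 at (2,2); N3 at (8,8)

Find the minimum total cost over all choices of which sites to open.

13

Open {#1}: assign each demand point to its cheapest open site.
  N1→#1 3, N2→#1 3, N3→#1 4
  travel distance 10, fixed 3 → total 13.
Compare {#1, #2}: travel distance 9 + fixed 9 = 18.
Compare {#2}: travel distance 18 + fixed 6 = 24.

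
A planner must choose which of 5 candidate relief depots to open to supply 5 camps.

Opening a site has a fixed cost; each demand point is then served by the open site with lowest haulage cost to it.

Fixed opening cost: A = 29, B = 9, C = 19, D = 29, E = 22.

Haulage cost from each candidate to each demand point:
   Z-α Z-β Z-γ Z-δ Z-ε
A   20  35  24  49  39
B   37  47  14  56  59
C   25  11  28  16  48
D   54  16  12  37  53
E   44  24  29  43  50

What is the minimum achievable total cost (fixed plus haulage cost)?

Open {B, C}: assign each demand point to its cheapest open site.
  Z-α→C 25, Z-β→C 11, Z-γ→B 14, Z-δ→C 16, Z-ε→C 48
  haulage cost 114, fixed 28 → total 142.
Compare {C}: haulage cost 128 + fixed 19 = 147.
Compare {A, B, C}: haulage cost 100 + fixed 57 = 157.
Compare {A, C}: haulage cost 110 + fixed 48 = 158.
All other subsets cost ≥ 147. Minimum total cost: 142.

142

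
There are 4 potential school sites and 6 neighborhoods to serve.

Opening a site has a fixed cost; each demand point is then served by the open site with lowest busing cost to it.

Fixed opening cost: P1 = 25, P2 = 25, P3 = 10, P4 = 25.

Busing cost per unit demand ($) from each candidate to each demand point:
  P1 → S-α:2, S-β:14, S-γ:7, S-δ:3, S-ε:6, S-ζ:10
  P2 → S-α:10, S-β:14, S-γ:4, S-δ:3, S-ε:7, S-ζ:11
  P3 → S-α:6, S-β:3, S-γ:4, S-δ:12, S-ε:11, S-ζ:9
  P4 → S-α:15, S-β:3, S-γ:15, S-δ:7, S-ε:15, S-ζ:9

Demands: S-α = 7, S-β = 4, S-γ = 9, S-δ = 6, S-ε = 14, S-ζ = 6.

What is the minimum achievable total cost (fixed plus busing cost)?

Open {P1, P3}: assign each demand point to its cheapest open site.
  S-α→P1 7×2=14, S-β→P3 4×3=12, S-γ→P3 9×4=36, S-δ→P1 6×3=18, S-ε→P1 14×6=84, S-ζ→P3 6×9=54
  busing cost 218, fixed 35 → total 253.
Compare {P1, P2, P3}: busing cost 218 + fixed 60 = 278.
Compare {P1, P3, P4}: busing cost 218 + fixed 60 = 278.
Compare {P1, P2, P4}: busing cost 218 + fixed 75 = 293.
All other subsets cost ≥ 278. Minimum total cost: 253.

253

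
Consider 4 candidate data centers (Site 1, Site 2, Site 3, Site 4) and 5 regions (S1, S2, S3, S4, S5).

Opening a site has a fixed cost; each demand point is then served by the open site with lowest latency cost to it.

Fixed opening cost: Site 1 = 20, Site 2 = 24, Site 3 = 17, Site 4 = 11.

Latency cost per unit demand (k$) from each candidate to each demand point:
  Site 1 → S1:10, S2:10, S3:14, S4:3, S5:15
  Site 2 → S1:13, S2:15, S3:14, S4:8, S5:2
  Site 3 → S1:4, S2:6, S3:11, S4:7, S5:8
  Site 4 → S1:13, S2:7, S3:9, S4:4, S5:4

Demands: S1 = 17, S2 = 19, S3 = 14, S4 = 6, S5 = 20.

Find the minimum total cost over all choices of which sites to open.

424

Open {Site 2, Site 3, Site 4}: assign each demand point to its cheapest open site.
  S1→Site 3 17×4=68, S2→Site 3 19×6=114, S3→Site 4 14×9=126, S4→Site 4 6×4=24, S5→Site 2 20×2=40
  latency cost 372, fixed 52 → total 424.
Compare {Site 1, Site 2, Site 3, Site 4}: latency cost 366 + fixed 72 = 438.
Compare {Site 3, Site 4}: latency cost 412 + fixed 28 = 440.
Compare {Site 1, Site 3, Site 4}: latency cost 406 + fixed 48 = 454.
All other subsets cost ≥ 438. Minimum total cost: 424.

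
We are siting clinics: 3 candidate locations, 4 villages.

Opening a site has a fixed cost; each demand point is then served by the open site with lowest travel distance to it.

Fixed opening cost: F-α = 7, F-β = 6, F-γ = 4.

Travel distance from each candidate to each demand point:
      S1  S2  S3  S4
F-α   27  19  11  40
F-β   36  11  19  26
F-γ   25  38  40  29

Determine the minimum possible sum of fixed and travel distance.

Open {F-α, F-β}: assign each demand point to its cheapest open site.
  S1→F-α 27, S2→F-β 11, S3→F-α 11, S4→F-β 26
  travel distance 75, fixed 13 → total 88.
Compare {F-α, F-β, F-γ}: travel distance 73 + fixed 17 = 90.
Compare {F-β, F-γ}: travel distance 81 + fixed 10 = 91.
Compare {F-α, F-γ}: travel distance 84 + fixed 11 = 95.
All other subsets cost ≥ 90. Minimum total cost: 88.

88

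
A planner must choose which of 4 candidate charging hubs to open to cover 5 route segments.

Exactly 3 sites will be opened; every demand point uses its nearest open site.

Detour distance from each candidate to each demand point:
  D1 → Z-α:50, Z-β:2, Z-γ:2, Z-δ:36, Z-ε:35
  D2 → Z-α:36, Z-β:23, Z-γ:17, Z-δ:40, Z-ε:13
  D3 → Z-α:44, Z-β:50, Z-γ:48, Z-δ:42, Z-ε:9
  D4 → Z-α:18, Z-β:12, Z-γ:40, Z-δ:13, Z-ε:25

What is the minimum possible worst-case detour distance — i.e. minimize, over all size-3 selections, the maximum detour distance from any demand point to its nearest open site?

18

Open {D1, D2, D4}.
  Farthest demand point is Z-α at detour distance 18 (to D4); all others are ≤ 18.
With {D1, D3, D4} the worst case is 18.
With {D2, D3, D4} the worst case is 18.
No size-3 selection achieves below 18.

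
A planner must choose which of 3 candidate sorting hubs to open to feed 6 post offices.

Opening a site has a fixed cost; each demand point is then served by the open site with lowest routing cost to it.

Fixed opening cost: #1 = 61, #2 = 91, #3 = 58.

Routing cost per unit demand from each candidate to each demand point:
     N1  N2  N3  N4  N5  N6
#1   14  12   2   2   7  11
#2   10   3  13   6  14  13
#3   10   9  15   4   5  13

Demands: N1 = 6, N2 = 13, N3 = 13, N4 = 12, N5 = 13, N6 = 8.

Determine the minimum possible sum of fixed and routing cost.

480

Open {#1, #2}: assign each demand point to its cheapest open site.
  N1→#2 6×10=60, N2→#2 13×3=39, N3→#1 13×2=26, N4→#1 12×2=24, N5→#1 13×7=91, N6→#1 8×11=88
  routing cost 328, fixed 152 → total 480.
Compare {#1, #3}: routing cost 380 + fixed 119 = 499.
Compare {#1, #2, #3}: routing cost 302 + fixed 210 = 512.
Compare {#1}: routing cost 469 + fixed 61 = 530.
All other subsets cost ≥ 499. Minimum total cost: 480.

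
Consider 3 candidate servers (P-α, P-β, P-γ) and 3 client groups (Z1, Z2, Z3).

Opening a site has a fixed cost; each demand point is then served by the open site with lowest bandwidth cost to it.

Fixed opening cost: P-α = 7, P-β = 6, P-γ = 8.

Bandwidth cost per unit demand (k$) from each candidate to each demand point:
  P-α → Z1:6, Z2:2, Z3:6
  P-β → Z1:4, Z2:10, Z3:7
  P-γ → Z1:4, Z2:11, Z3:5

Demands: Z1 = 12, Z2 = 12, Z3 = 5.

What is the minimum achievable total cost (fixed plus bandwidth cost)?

Open {P-α, P-γ}: assign each demand point to its cheapest open site.
  Z1→P-γ 12×4=48, Z2→P-α 12×2=24, Z3→P-γ 5×5=25
  bandwidth cost 97, fixed 15 → total 112.
Compare {P-α, P-β}: bandwidth cost 102 + fixed 13 = 115.
Compare {P-α, P-β, P-γ}: bandwidth cost 97 + fixed 21 = 118.
Compare {P-α}: bandwidth cost 126 + fixed 7 = 133.
All other subsets cost ≥ 115. Minimum total cost: 112.

112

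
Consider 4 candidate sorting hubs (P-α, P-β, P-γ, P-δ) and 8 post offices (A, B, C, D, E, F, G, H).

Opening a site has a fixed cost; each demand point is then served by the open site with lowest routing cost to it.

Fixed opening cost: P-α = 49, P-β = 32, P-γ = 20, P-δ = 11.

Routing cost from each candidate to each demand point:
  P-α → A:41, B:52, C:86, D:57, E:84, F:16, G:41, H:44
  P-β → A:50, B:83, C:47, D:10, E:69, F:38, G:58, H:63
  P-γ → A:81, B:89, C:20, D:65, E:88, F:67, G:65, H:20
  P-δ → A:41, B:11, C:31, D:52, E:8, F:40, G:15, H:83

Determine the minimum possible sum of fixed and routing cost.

226

Open {P-β, P-γ, P-δ}: assign each demand point to its cheapest open site.
  A→P-δ 41, B→P-δ 11, C→P-γ 20, D→P-β 10, E→P-δ 8, F→P-β 38, G→P-δ 15, H→P-γ 20
  routing cost 163, fixed 63 → total 226.
Compare {P-γ, P-δ}: routing cost 207 + fixed 31 = 238.
Compare {P-α, P-β, P-γ, P-δ}: routing cost 141 + fixed 112 = 253.
Compare {P-β, P-δ}: routing cost 217 + fixed 43 = 260.
All other subsets cost ≥ 238. Minimum total cost: 226.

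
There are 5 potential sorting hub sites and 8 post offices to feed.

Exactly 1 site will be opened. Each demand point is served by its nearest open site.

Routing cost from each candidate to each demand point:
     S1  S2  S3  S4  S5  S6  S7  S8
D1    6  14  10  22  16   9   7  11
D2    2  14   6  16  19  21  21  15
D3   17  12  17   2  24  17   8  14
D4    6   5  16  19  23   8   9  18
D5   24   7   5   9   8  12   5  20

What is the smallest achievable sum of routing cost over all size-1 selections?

Open {D5}.
  S1→D5 24, S2→D5 7, S3→D5 5, S4→D5 9, S5→D5 8, S6→D5 12, S7→D5 5, S8→D5 20  ⇒ total 90.
Compare {D1}: total 95.
Compare {D4}: total 104.
No size-1 selection does better; minimum is 90.

90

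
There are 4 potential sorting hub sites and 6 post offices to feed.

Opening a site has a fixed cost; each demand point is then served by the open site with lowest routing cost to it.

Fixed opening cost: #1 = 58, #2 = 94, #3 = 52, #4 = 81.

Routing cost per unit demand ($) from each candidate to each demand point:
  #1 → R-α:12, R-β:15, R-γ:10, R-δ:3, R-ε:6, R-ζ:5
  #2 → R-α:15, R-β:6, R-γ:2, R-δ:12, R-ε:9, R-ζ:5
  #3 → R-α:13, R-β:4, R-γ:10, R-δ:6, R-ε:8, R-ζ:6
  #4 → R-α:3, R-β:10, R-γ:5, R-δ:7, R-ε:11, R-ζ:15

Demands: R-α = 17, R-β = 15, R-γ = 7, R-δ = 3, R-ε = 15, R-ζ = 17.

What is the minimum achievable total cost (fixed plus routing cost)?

519

Open {#3, #4}: assign each demand point to its cheapest open site.
  R-α→#4 17×3=51, R-β→#3 15×4=60, R-γ→#4 7×5=35, R-δ→#3 3×6=18, R-ε→#3 15×8=120, R-ζ→#3 17×6=102
  routing cost 386, fixed 133 → total 519.
Compare {#1, #3, #4}: routing cost 330 + fixed 191 = 521.
Compare {#1, #4}: routing cost 420 + fixed 139 = 559.
Compare {#2, #4}: routing cost 396 + fixed 175 = 571.
All other subsets cost ≥ 521. Minimum total cost: 519.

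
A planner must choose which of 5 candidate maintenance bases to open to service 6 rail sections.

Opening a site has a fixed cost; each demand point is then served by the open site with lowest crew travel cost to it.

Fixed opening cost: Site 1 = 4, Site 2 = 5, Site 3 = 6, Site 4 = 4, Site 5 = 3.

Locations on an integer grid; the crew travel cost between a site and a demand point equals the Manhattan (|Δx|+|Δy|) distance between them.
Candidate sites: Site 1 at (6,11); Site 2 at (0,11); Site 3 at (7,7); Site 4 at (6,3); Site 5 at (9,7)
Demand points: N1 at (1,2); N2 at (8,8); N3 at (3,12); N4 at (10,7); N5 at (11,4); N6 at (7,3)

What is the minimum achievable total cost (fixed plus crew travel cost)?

Open {Site 1, Site 4, Site 5}: assign each demand point to its cheapest open site.
  N1→Site 4 6, N2→Site 5 2, N3→Site 1 4, N4→Site 5 1, N5→Site 5 5, N6→Site 4 1
  crew travel cost 19, fixed 11 → total 30.
Compare {Site 2, Site 4, Site 5}: crew travel cost 19 + fixed 12 = 31.
Compare {Site 4, Site 5}: crew travel cost 26 + fixed 7 = 33.
Compare {Site 1, Site 2, Site 4, Site 5}: crew travel cost 19 + fixed 16 = 35.
All other subsets cost ≥ 31. Minimum total cost: 30.

30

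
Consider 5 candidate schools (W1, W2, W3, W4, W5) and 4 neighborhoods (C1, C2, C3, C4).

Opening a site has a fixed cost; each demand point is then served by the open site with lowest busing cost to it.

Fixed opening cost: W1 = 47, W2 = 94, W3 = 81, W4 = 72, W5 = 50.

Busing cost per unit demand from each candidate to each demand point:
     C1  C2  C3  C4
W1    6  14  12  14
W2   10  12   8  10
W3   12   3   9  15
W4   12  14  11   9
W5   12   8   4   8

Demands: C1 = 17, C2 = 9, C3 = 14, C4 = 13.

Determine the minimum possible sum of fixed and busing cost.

431

Open {W1, W5}: assign each demand point to its cheapest open site.
  C1→W1 17×6=102, C2→W5 9×8=72, C3→W5 14×4=56, C4→W5 13×8=104
  busing cost 334, fixed 97 → total 431.
Compare {W1, W3, W5}: busing cost 289 + fixed 178 = 467.
Compare {W5}: busing cost 436 + fixed 50 = 486.
Compare {W1, W4, W5}: busing cost 334 + fixed 169 = 503.
All other subsets cost ≥ 467. Minimum total cost: 431.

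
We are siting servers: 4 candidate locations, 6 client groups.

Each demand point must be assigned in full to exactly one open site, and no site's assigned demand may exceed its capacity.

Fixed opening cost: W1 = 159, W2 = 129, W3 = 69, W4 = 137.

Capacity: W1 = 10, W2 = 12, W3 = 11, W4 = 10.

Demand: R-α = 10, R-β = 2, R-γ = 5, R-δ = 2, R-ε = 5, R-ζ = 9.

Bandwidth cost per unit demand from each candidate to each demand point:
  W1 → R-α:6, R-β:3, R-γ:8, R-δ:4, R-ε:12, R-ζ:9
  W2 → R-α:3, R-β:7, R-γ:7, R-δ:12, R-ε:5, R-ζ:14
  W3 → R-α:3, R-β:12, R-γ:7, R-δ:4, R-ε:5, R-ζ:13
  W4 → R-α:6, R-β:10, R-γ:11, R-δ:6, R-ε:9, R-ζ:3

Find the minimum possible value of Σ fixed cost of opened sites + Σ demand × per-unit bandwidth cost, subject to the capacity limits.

594

Open {W2, W3, W4}; cheapest assignment that respects the capacities:
  W2 (cap 12, load 12): R-β, R-γ, R-ε — cost 2×7 + 5×7 + 5×5 = 74
  W3 (cap 11, load 11): R-δ, R-ζ — cost 2×4 + 9×13 = 125
  W4 (cap 10, load 10): R-α — cost 10×6 = 60
  Shipping 259, fixed 335 → total 594.
  Any other capacity-feasible assignment to {W2, W3, W4} ships for at least 259.
Compare {W1, W2, W3}: its best feasible assignment gives total 616.
Compare {W1, W2, W3, W4}: its best feasible assignment gives total 625.
Every other set of open sites that can feasibly serve all demand totals ≥ 616 even under its best assignment. Minimum: 594.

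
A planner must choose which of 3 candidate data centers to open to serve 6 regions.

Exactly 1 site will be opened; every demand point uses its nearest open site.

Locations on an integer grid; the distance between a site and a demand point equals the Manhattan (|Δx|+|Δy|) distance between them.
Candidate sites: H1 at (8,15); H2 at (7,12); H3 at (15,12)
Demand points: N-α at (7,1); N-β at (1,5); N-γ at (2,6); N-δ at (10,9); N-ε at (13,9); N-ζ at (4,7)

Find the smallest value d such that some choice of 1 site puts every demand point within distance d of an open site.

Open {H2}.
  Farthest demand point is N-β at distance 13 (to H2); all others are ≤ 13.
With {H1} the worst case is 17.
With {H3} the worst case is 21.
No size-1 selection achieves below 13.

13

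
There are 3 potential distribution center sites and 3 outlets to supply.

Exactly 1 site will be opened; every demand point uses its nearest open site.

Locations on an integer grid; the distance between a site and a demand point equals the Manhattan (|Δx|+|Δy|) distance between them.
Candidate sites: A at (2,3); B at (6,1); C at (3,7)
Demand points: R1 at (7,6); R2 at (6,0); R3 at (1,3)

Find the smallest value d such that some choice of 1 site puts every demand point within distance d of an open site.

7

Open {B}.
  Farthest demand point is R3 at distance 7 (to B); all others are ≤ 7.
With {A} the worst case is 8.
With {C} the worst case is 10.
No size-1 selection achieves below 7.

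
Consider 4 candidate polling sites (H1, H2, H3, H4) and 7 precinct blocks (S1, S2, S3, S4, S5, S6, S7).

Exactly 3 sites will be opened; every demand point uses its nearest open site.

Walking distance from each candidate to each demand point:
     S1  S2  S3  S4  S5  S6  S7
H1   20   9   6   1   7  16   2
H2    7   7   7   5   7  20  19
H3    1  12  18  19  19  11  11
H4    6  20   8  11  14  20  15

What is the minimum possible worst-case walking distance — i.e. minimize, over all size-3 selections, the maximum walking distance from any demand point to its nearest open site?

11

Open {H1, H2, H3}.
  Farthest demand point is S6 at walking distance 11 (to H3); all others are ≤ 11.
With {H1, H3, H4} the worst case is 11.
With {H2, H3, H4} the worst case is 11.
No size-3 selection achieves below 11.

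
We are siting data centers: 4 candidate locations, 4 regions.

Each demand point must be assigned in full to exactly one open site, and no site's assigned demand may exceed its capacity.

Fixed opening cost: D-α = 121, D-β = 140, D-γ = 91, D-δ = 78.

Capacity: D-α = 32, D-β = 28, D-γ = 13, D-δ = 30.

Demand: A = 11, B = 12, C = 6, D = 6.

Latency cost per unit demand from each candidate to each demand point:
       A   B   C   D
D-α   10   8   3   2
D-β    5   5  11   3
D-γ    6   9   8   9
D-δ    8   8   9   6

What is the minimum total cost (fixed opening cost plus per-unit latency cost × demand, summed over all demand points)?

404

Open {D-α, D-γ}; cheapest assignment that respects the capacities:
  D-α (cap 32, load 24): B, C, D — cost 12×8 + 6×3 + 6×2 = 126
  D-γ (cap 13, load 11): A — cost 11×6 = 66
  Shipping 192, fixed 212 → total 404.
  Any other capacity-feasible assignment to {D-α, D-γ} ships for at least 192.
Compare {D-α, D-β}: its best feasible assignment gives total 406.
Compare {D-α, D-δ}: its best feasible assignment gives total 413.
Every other set of open sites that can feasibly serve all demand totals ≥ 406 even under its best assignment. Minimum: 404.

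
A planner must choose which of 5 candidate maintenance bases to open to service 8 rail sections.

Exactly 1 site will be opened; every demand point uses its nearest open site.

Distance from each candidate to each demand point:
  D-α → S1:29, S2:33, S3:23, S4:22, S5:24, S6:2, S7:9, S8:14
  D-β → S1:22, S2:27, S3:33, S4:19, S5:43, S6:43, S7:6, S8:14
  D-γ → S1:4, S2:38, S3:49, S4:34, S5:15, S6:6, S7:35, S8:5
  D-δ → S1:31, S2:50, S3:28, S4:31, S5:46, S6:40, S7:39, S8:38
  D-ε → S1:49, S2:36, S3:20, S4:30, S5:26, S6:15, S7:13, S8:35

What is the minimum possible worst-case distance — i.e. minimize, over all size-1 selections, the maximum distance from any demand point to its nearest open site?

Open {D-α}.
  Farthest demand point is S2 at distance 33 (to D-α); all others are ≤ 33.
With {D-β} the worst case is 43.
With {D-γ} the worst case is 49.
No size-1 selection achieves below 33.

33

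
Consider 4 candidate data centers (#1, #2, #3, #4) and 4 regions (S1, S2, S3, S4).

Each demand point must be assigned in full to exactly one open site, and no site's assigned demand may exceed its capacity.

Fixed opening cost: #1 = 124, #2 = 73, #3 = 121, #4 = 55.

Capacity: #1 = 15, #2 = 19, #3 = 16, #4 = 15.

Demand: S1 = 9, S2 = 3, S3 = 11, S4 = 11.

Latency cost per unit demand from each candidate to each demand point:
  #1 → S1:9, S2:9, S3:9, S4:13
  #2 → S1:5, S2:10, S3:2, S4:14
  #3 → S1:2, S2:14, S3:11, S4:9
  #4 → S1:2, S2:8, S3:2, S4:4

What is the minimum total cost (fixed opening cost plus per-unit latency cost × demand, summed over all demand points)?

357

Open {#2, #3, #4}; cheapest assignment that respects the capacities:
  #2 (cap 19, load 11): S3 — cost 11×2 = 22
  #3 (cap 16, load 9): S1 — cost 9×2 = 18
  #4 (cap 15, load 14): S2, S4 — cost 3×8 + 11×4 = 68
  Shipping 108, fixed 249 → total 357.
  Any other capacity-feasible assignment to {#2, #3, #4} ships for at least 108.
Compare {#1, #2, #4}: its best feasible assignment gives total 423.
Compare {#1, #2, #3, #4}: its best feasible assignment gives total 481.
Every other set of open sites that can feasibly serve all demand totals ≥ 423 even under its best assignment. Minimum: 357.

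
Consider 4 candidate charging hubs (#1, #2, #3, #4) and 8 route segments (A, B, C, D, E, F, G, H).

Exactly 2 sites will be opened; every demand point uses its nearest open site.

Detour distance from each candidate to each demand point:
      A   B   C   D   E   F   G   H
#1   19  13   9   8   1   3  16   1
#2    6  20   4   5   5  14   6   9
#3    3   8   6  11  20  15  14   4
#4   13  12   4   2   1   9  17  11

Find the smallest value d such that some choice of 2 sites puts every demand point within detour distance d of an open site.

12

Open {#2, #4}.
  Farthest demand point is B at detour distance 12 (to #4); all others are ≤ 12.
With {#1, #2} the worst case is 13.
With {#1, #3} the worst case is 14.
No size-2 selection achieves below 12.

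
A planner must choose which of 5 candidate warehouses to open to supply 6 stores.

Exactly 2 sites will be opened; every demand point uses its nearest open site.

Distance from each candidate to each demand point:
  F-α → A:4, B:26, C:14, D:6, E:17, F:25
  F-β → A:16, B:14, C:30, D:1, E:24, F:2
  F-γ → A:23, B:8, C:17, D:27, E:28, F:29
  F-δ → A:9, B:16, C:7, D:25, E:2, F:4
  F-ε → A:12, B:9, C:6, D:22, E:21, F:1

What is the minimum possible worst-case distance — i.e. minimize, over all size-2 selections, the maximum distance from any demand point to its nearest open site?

14

Open {F-β, F-δ}.
  Farthest demand point is B at distance 14 (to F-β); all others are ≤ 14.
With {F-α, F-δ} the worst case is 16.
With {F-α, F-β} the worst case is 17.
No size-2 selection achieves below 14.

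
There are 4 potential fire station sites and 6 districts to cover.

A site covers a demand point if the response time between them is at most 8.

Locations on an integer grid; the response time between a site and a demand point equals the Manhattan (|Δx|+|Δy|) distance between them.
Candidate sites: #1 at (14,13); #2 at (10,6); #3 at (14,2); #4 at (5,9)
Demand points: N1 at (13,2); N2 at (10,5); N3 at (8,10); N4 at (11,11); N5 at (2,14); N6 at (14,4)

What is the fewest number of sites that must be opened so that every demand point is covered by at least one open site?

Coverage sets (demand points within 8 of each site):
  #1: {N4}
  #2: {N1, N2, N3, N4, N6}
  #3: {N1, N2, N6}
  #4: {N3, N4, N5}
No single site covers all 6 demand points.
But {#2, #4} covers everything, so the minimum is 2.

2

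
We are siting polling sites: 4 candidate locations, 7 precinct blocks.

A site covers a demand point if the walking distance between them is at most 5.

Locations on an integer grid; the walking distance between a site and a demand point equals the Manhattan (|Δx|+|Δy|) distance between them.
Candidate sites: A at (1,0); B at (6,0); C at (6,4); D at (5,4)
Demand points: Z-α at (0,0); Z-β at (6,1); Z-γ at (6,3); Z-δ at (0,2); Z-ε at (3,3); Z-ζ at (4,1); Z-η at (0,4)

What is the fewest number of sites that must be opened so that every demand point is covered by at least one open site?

2

Coverage sets (demand points within 5 of each site):
  A: {Z-α, Z-δ, Z-ε, Z-ζ, Z-η}
  B: {Z-β, Z-γ, Z-ζ}
  C: {Z-β, Z-γ, Z-ε, Z-ζ}
  D: {Z-β, Z-γ, Z-ε, Z-ζ, Z-η}
No single site covers all 7 demand points.
But {A, B} covers everything, so the minimum is 2.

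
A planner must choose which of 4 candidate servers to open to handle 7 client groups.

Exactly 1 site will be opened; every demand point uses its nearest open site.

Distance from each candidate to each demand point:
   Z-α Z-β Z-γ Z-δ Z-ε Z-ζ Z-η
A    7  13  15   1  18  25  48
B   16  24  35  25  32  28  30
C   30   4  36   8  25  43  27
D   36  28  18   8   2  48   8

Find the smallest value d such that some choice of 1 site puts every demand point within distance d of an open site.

Open {B}.
  Farthest demand point is Z-γ at distance 35 (to B); all others are ≤ 35.
With {C} the worst case is 43.
With {A} the worst case is 48.
No size-1 selection achieves below 35.

35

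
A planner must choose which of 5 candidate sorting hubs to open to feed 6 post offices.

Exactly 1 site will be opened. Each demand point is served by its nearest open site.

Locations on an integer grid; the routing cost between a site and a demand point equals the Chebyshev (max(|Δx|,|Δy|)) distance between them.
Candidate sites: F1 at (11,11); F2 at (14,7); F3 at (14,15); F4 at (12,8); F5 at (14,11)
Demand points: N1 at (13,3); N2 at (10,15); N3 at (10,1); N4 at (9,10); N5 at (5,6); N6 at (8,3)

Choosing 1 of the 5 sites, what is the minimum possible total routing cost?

34

Open {F4}.
  N1→F4 5, N2→F4 7, N3→F4 7, N4→F4 3, N5→F4 7, N6→F4 5  ⇒ total 34.
Compare {F1}: total 38.
Compare {F2}: total 38.
No size-1 selection does better; minimum is 34.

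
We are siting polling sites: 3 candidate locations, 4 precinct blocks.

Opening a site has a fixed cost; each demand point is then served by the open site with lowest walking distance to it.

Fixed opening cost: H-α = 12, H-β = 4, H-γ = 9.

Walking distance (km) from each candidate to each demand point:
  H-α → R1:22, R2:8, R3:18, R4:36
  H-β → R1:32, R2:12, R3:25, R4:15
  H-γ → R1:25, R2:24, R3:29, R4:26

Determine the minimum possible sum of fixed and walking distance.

79

Open {H-α, H-β}: assign each demand point to its cheapest open site.
  R1→H-α 22, R2→H-α 8, R3→H-α 18, R4→H-β 15
  walking distance 63, fixed 16 → total 79.
Compare {H-β}: walking distance 84 + fixed 4 = 88.
Compare {H-α, H-β, H-γ}: walking distance 63 + fixed 25 = 88.
Compare {H-β, H-γ}: walking distance 77 + fixed 13 = 90.
All other subsets cost ≥ 88. Minimum total cost: 79.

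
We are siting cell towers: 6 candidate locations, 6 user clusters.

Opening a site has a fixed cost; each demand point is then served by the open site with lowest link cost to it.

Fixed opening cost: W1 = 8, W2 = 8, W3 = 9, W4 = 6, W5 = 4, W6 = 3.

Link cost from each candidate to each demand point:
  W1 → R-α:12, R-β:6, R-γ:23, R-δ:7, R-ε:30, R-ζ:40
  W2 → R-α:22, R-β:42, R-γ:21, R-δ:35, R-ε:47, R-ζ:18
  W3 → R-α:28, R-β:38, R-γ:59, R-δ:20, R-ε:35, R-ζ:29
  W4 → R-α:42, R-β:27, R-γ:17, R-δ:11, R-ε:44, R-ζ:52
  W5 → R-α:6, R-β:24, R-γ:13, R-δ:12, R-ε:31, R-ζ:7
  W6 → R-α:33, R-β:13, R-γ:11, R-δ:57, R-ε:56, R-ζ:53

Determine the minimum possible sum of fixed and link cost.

Open {W1, W5}: assign each demand point to its cheapest open site.
  R-α→W5 6, R-β→W1 6, R-γ→W5 13, R-δ→W1 7, R-ε→W1 30, R-ζ→W5 7
  link cost 69, fixed 12 → total 81.
Compare {W1, W5, W6}: link cost 67 + fixed 15 = 82.
Compare {W5, W6}: link cost 80 + fixed 7 = 87.
Compare {W1, W4, W5}: link cost 69 + fixed 18 = 87.
All other subsets cost ≥ 82. Minimum total cost: 81.

81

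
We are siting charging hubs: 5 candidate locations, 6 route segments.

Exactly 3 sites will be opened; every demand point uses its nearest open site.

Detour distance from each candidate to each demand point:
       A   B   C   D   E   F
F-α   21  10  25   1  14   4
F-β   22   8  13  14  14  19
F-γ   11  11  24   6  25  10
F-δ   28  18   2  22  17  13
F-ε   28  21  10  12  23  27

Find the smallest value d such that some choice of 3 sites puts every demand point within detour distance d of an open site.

14

Open {F-α, F-β, F-γ}.
  Farthest demand point is E at detour distance 14 (to F-α); all others are ≤ 14.
With {F-α, F-γ, F-δ} the worst case is 14.
With {F-α, F-γ, F-ε} the worst case is 14.
No size-3 selection achieves below 14.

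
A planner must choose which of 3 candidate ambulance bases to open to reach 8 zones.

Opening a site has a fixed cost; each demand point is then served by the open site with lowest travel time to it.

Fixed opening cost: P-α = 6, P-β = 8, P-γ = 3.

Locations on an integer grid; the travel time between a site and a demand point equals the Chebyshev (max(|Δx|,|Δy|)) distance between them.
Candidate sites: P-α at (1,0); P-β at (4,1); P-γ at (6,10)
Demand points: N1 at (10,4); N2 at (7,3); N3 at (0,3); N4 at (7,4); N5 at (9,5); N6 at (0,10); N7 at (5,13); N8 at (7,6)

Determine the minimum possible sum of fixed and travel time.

Open {P-β, P-γ}: assign each demand point to its cheapest open site.
  N1→P-β 6, N2→P-β 3, N3→P-β 4, N4→P-β 3, N5→P-β 5, N6→P-γ 6, N7→P-γ 3, N8→P-γ 4
  travel time 34, fixed 11 → total 45.
Compare {P-γ}: travel time 44 + fixed 3 = 47.
Compare {P-α, P-γ}: travel time 39 + fixed 9 = 48.
Compare {P-α, P-β, P-γ}: travel time 33 + fixed 17 = 50.
All other subsets cost ≥ 47. Minimum total cost: 45.

45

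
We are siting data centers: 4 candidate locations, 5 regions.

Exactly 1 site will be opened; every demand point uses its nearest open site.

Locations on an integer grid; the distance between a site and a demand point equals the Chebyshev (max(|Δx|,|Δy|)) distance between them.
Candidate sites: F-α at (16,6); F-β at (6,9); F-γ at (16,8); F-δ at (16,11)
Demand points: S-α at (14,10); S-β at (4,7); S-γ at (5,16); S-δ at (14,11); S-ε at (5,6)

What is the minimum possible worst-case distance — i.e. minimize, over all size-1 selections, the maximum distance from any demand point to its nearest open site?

Open {F-β}.
  Farthest demand point is S-α at distance 8 (to F-β); all others are ≤ 8.
With {F-α} the worst case is 12.
With {F-γ} the worst case is 12.
No size-1 selection achieves below 8.

8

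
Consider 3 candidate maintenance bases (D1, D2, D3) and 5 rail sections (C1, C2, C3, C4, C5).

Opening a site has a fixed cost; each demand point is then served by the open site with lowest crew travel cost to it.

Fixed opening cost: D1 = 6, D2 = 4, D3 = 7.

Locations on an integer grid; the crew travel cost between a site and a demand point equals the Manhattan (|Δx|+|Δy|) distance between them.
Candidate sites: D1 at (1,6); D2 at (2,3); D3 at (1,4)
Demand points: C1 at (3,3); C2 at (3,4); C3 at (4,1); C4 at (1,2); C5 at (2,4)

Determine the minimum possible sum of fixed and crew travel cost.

14

Open {D2}: assign each demand point to its cheapest open site.
  C1→D2 1, C2→D2 2, C3→D2 4, C4→D2 2, C5→D2 1
  crew travel cost 10, fixed 4 → total 14.
Compare {D1, D2}: crew travel cost 10 + fixed 10 = 20.
Compare {D3}: crew travel cost 14 + fixed 7 = 21.
Compare {D2, D3}: crew travel cost 10 + fixed 11 = 21.
All other subsets cost ≥ 20. Minimum total cost: 14.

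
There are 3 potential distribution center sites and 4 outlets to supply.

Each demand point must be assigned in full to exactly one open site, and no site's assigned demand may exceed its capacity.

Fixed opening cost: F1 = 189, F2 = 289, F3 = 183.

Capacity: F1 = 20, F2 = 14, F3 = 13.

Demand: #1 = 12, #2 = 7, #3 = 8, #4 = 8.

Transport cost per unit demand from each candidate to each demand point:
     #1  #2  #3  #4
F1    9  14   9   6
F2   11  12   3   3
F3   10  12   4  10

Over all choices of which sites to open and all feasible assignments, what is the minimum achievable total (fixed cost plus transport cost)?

923

Open {F1, F2, F3}; cheapest assignment that respects the capacities:
  F1 (cap 20, load 19): #1, #2 — cost 12×9 + 7×14 = 206
  F2 (cap 14, load 8): #4 — cost 8×3 = 24
  F3 (cap 13, load 8): #3 — cost 8×4 = 32
  Shipping 262, fixed 661 → total 923.
  Any other capacity-feasible assignment to {F1, F2, F3} ships for at least 262.
Total demand is 35 and no other set of sites has combined capacity ≥ 35, so {F1, F2, F3} is the only feasible choice of open sites. Minimum: 923.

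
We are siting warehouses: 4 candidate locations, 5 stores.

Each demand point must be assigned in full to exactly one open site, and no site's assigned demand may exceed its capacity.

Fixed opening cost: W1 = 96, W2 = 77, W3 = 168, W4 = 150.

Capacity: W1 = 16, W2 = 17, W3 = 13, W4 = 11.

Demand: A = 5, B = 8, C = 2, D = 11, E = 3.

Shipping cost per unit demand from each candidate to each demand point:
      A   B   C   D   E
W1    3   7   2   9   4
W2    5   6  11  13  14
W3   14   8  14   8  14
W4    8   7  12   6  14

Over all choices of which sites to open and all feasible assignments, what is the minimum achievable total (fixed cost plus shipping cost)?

Open {W1, W2}; cheapest assignment that respects the capacities:
  W1 (cap 16, load 16): C, D, E — cost 2×2 + 11×9 + 3×4 = 115
  W2 (cap 17, load 13): A, B — cost 5×5 + 8×6 = 73
  Shipping 188, fixed 173 → total 361.
  Any other capacity-feasible assignment to {W1, W2} ships for at least 188.
Compare {W1, W3}: its best feasible assignment gives total 463.
Compare {W1, W2, W4}: its best feasible assignment gives total 468.
Every other set of open sites that can feasibly serve all demand totals ≥ 463 even under its best assignment. Minimum: 361.

361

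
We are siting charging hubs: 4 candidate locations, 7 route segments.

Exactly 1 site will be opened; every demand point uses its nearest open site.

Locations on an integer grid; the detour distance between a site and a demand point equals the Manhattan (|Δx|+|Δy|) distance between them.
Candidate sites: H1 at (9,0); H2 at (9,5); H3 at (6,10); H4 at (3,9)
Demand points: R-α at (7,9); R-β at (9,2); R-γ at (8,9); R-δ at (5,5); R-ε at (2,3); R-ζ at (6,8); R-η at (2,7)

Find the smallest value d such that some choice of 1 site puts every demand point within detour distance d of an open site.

Open {H2}.
  Farthest demand point is R-ε at detour distance 9 (to H2); all others are ≤ 9.
With {H3} the worst case is 11.
With {H4} the worst case is 13.
No size-1 selection achieves below 9.

9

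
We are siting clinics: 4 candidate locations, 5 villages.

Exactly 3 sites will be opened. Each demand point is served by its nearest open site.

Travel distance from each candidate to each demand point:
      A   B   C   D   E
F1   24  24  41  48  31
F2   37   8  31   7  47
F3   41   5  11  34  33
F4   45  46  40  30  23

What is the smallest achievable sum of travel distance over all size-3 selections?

78

Open {F1, F2, F3}.
  A→F1 24, B→F3 5, C→F3 11, D→F2 7, E→F1 31  ⇒ total 78.
Compare {F2, F3, F4}: total 83.
Compare {F1, F2, F4}: total 93.
No size-3 selection does better; minimum is 78.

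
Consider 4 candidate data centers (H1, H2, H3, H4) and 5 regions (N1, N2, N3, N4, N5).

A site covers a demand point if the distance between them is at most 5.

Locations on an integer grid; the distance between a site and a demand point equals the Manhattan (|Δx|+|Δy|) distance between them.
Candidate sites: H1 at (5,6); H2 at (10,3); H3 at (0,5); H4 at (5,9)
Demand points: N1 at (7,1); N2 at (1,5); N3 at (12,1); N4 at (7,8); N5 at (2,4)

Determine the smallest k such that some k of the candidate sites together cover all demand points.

2

Coverage sets (demand points within 5 of each site):
  H1: {N2, N4, N5}
  H2: {N1, N3}
  H3: {N2, N5}
  H4: {N4}
No single site covers all 5 demand points.
But {H1, H2} covers everything, so the minimum is 2.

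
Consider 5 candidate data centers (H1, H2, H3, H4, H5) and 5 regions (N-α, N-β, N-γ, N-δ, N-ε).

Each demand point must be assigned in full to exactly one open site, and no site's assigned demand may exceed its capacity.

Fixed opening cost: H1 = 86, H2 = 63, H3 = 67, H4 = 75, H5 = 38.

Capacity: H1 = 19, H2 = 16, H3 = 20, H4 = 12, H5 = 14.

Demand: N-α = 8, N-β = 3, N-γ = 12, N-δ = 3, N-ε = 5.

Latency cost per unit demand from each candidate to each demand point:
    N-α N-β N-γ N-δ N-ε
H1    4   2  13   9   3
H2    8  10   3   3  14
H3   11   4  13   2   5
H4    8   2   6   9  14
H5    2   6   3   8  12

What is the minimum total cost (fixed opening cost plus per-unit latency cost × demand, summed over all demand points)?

240

Open {H1, H5}; cheapest assignment that respects the capacities:
  H1 (cap 19, load 19): N-α, N-β, N-δ, N-ε — cost 8×4 + 3×2 + 3×9 + 5×3 = 80
  H5 (cap 14, load 12): N-γ — cost 12×3 = 36
  Shipping 116, fixed 124 → total 240.
  Any other capacity-feasible assignment to {H1, H5} ships for at least 116.
Compare {H1, H2}: its best feasible assignment gives total 247.
Compare {H2, H3, H5}: its best feasible assignment gives total 263.
Every other set of open sites that can feasibly serve all demand totals ≥ 247 even under its best assignment. Minimum: 240.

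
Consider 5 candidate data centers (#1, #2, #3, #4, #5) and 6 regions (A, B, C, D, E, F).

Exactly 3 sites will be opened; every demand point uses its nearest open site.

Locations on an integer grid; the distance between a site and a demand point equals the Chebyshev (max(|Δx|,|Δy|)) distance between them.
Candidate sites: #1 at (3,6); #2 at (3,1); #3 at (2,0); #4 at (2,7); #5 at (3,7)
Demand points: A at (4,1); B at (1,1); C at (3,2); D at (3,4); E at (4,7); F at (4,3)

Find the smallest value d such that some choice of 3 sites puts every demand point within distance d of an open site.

2

Open {#1, #2, #3}.
  Farthest demand point is D at distance 2 (to #1); all others are ≤ 2.
With {#1, #2, #4} the worst case is 2.
With {#1, #2, #5} the worst case is 2.
No size-3 selection achieves below 2.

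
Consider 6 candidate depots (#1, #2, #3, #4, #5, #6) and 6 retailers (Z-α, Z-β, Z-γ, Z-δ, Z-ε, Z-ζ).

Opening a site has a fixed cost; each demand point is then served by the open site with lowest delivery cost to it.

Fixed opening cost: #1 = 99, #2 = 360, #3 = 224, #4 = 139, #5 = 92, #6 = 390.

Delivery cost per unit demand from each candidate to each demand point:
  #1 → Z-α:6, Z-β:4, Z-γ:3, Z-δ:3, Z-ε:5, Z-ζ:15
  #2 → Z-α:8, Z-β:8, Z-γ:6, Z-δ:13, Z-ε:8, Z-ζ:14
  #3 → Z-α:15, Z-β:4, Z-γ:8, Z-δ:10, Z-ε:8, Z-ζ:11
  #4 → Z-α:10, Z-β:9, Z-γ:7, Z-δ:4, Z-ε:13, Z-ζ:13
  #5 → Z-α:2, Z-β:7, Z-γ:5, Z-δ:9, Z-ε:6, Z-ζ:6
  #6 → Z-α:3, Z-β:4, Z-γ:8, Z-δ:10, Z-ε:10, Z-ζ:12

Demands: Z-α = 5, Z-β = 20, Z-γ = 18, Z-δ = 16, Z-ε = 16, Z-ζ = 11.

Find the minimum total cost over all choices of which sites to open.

529

Open {#1, #5}: assign each demand point to its cheapest open site.
  Z-α→#5 5×2=10, Z-β→#1 20×4=80, Z-γ→#1 18×3=54, Z-δ→#1 16×3=48, Z-ε→#1 16×5=80, Z-ζ→#5 11×6=66
  delivery cost 338, fixed 191 → total 529.
Compare {#1}: delivery cost 457 + fixed 99 = 556.
Compare {#5}: delivery cost 546 + fixed 92 = 638.
Compare {#1, #4, #5}: delivery cost 338 + fixed 330 = 668.
All other subsets cost ≥ 556. Minimum total cost: 529.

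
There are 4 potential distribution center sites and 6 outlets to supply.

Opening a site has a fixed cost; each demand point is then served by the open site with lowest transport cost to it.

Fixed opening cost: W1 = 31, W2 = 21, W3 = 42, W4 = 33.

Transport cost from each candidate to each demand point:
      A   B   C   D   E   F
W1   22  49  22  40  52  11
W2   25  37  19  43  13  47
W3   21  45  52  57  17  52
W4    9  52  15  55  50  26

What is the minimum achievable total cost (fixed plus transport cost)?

194

Open {W1, W2}: assign each demand point to its cheapest open site.
  A→W1 22, B→W2 37, C→W2 19, D→W1 40, E→W2 13, F→W1 11
  transport cost 142, fixed 52 → total 194.
Compare {W2, W4}: transport cost 143 + fixed 54 = 197.
Compare {W2}: transport cost 184 + fixed 21 = 205.
Compare {W1, W2, W4}: transport cost 125 + fixed 85 = 210.
All other subsets cost ≥ 197. Minimum total cost: 194.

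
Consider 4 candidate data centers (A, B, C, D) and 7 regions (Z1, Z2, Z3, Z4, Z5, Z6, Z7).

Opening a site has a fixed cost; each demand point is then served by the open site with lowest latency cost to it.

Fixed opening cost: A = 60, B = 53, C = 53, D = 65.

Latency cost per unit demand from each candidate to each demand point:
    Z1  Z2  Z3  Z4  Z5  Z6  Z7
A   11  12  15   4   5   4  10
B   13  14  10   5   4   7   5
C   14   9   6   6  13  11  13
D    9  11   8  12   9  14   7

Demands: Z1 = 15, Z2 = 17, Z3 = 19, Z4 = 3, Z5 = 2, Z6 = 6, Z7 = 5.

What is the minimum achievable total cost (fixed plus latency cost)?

Open {A, C}: assign each demand point to its cheapest open site.
  Z1→A 15×11=165, Z2→C 17×9=153, Z3→C 19×6=114, Z4→A 3×4=12, Z5→A 2×5=10, Z6→A 6×4=24, Z7→A 5×10=50
  latency cost 528, fixed 113 → total 641.
Compare {C, D}: latency cost 539 + fixed 118 = 657.
Compare {B, C}: latency cost 552 + fixed 106 = 658.
Compare {A, C, D}: latency cost 483 + fixed 178 = 661.
All other subsets cost ≥ 657. Minimum total cost: 641.

641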